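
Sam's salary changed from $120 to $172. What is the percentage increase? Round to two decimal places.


Find the absolute change:
|172 - 120| = 52
Divide by original and multiply by 100:
52 / 120 x 100 = 43.3333...% ≈ 43.33%

43.33%


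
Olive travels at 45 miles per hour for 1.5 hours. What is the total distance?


Use the formula: distance = speed x time
Speed = 45 mph, Time = 1.5 hours
45 x 1.5 = 67.5 miles

67.5 miles


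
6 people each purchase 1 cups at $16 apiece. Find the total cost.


Cost per person:
1 x $16 = $16
Group total:
6 x $16 = $96

$96


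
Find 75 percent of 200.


Convert percentage to decimal:
75% = 0.75
Multiply:
200 x 0.75 = 150

150


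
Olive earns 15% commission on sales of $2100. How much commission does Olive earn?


Convert rate to decimal:
15% = 0.15
Multiply by sales:
$2100 x 0.15 = $315

$315


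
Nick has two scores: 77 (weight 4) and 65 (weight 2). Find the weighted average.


Weighted sum:
4 x 77 + 2 x 65 = 438
Total weight:
4 + 2 = 6
Weighted average:
438 / 6 = 73

73


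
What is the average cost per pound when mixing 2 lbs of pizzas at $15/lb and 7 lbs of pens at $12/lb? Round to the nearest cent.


Cost of pizzas:
2 x $15 = $30
Cost of pens:
7 x $12 = $84
Total cost: $30 + $84 = $114
Total weight: 9 lbs
Average: $114 / 9 = $12.6666... ≈ $12.67/lb

$12.67/lb


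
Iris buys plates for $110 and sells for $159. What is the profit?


Selling price = $159
Cost price = $110
Profit = selling price - cost price:
Profit = $159 - $110 = $49

$49


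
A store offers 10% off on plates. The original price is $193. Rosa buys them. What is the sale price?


Calculate the discount amount:
10% of $193 = $19.30
Subtract from original:
$193 - $19.30 = $173.70

$173.70


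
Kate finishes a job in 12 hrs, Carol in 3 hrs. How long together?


Kate's rate: 1/12 of the job per hour
Carol's rate: 1/3 of the job per hour
Combined rate: 1/12 + 1/3 = 5/12 per hour
Time = 1 / (5/12) = 12/5 = 2.4 hours

2.4 hours


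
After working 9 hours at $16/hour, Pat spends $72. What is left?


Calculate earnings:
9 x $16 = $144
Subtract spending:
$144 - $72 = $72

$72


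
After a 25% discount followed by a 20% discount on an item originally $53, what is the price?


First discount:
25% of $53 = $13.25
Price after first discount:
$53 - $13.25 = $39.75
Second discount:
20% of $39.75 = $7.95
Final price:
$39.75 - $7.95 = $31.80

$31.80


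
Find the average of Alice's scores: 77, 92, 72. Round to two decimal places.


Add the scores:
77 + 92 + 72 = 241
Divide by the number of tests:
241 / 3 = 80.3333... ≈ 80.33

80.33


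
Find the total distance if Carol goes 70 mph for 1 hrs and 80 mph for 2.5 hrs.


Leg 1 distance:
70 x 1 = 70 miles
Leg 2 distance:
80 x 2.5 = 200 miles
Total distance:
70 + 200 = 270 miles

270 miles


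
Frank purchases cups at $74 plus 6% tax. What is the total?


Calculate the tax:
6% of $74 = $4.44
Add tax to price:
$74 + $4.44 = $78.44

$78.44


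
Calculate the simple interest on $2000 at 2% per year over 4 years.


Use the formula I = P x R x T / 100
P x R x T = 2000 x 2 x 4 = 16000
I = 16000 / 100 = $160

$160


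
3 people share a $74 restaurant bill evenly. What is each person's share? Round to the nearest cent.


Total bill: $74
Number of people: 3
Each pays: $74 / 3 = $24.6666... ≈ $24.67

$24.67


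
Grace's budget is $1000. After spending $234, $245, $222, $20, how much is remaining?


Add up expenses:
$234 + $245 + $222 + $20 = $721
Subtract from budget:
$1000 - $721 = $279

$279


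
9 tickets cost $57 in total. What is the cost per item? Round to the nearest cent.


Total cost: $57
Number of items: 9
Unit price: $57 / 9 = $6.3333... ≈ $6.33

$6.33


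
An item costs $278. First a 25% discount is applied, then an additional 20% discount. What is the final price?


First discount:
25% of $278 = $69.50
Price after first discount:
$278 - $69.50 = $208.50
Second discount:
20% of $208.50 = $41.70
Final price:
$208.50 - $41.70 = $166.80

$166.80


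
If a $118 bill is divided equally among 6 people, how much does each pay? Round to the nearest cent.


Total bill: $118
Number of people: 6
Each pays: $118 / 6 = $19.6666... ≈ $19.67

$19.67


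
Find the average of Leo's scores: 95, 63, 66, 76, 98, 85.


Add the scores:
95 + 63 + 66 + 76 + 98 + 85 = 483
Divide by the number of tests:
483 / 6 = 80.5

80.5


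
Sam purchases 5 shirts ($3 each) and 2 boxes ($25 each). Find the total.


Cost of shirts:
5 x $3 = $15
Cost of boxes:
2 x $25 = $50
Add both:
$15 + $50 = $65

$65


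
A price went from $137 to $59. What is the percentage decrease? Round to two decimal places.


Find the absolute change:
|59 - 137| = 78
Divide by original and multiply by 100:
78 / 137 x 100 = 56.9343...% ≈ 56.93%

56.93%


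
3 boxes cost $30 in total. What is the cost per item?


Total cost: $30
Number of items: 3
Unit price: $30 / 3 = $10

$10


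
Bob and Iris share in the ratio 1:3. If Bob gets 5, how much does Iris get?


Find the multiplier:
5 / 1 = 5
Apply to Iris's share:
3 x 5 = 15

15


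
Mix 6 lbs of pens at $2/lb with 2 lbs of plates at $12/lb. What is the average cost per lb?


Cost of pens:
6 x $2 = $12
Cost of plates:
2 x $12 = $24
Total cost: $12 + $24 = $36
Total weight: 8 lbs
Average: $36 / 8 = $4.50/lb

$4.50/lb


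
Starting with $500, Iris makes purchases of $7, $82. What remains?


Add up expenses:
$7 + $82 = $89
Subtract from budget:
$500 - $89 = $411

$411


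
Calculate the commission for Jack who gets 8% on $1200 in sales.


Convert rate to decimal:
8% = 0.08
Multiply by sales:
$1200 x 0.08 = $96

$96


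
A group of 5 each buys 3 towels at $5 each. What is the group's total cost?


Cost per person:
3 x $5 = $15
Group total:
5 x $15 = $75

$75


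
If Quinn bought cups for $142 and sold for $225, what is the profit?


Selling price = $225
Cost price = $142
Profit = selling price - cost price:
Profit = $225 - $142 = $83

$83


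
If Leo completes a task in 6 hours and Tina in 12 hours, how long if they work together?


Leo's rate: 1/6 of the job per hour
Tina's rate: 1/12 of the job per hour
Combined rate: 1/6 + 1/12 = 1/4 per hour
Time = 1 / (1/4) = 4 hours

4 hours


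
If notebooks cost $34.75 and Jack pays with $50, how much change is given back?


Start with the amount paid:
$50
Subtract the price:
$50 - $34.75 = $15.25

$15.25


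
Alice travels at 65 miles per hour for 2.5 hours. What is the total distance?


Use the formula: distance = speed x time
Speed = 65 mph, Time = 2.5 hours
65 x 2.5 = 162.5 miles

162.5 miles


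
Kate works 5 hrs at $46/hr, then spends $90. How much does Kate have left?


Calculate earnings:
5 x $46 = $230
Subtract spending:
$230 - $90 = $140

$140


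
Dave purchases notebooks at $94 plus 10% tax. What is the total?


Calculate the tax:
10% of $94 = $9.40
Add tax to price:
$94 + $9.40 = $103.40

$103.40


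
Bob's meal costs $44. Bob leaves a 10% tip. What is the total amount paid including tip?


Calculate the tip:
10% of $44 = $4.40
Add tip to meal cost:
$44 + $4.40 = $48.40

$48.40


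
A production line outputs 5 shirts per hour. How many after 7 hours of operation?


Production rate: 5 shirts per hour
Time: 7 hours
Total: 5 x 7 = 35 shirts

35 shirts


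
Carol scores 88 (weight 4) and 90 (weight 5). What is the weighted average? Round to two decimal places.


Weighted sum:
4 x 88 + 5 x 90 = 802
Total weight:
4 + 5 = 9
Weighted average:
802 / 9 = 89.1111... ≈ 89.11

89.11


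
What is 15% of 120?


Convert percentage to decimal:
15% = 0.15
Multiply:
120 x 0.15 = 18

18


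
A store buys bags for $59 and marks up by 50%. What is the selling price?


Calculate the markup amount:
50% of $59 = $29.50
Add to cost:
$59 + $29.50 = $88.50

$88.50


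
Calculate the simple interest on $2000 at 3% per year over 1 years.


Use the formula I = P x R x T / 100
P x R x T = 2000 x 3 x 1 = 6000
I = 6000 / 100 = $60

$60


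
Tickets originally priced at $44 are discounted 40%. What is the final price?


Calculate the discount amount:
40% of $44 = $17.60
Subtract from original:
$44 - $17.60 = $26.40

$26.40


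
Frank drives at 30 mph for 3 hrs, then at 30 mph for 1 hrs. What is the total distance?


Leg 1 distance:
30 x 3 = 90 miles
Leg 2 distance:
30 x 1 = 30 miles
Total distance:
90 + 30 = 120 miles

120 miles


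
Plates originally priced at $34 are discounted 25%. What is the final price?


Calculate the discount amount:
25% of $34 = $8.50
Subtract from original:
$34 - $8.50 = $25.50

$25.50


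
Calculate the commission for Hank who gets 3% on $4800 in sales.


Convert rate to decimal:
3% = 0.03
Multiply by sales:
$4800 x 0.03 = $144

$144


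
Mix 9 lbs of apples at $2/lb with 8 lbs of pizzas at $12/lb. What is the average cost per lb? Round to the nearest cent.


Cost of apples:
9 x $2 = $18
Cost of pizzas:
8 x $12 = $96
Total cost: $18 + $96 = $114
Total weight: 17 lbs
Average: $114 / 17 = $6.7058... ≈ $6.71/lb

$6.71/lb


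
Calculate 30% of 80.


Convert percentage to decimal:
30% = 0.3
Multiply:
80 x 0.3 = 24

24


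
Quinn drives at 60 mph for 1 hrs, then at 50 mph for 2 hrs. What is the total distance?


Leg 1 distance:
60 x 1 = 60 miles
Leg 2 distance:
50 x 2 = 100 miles
Total distance:
60 + 100 = 160 miles

160 miles


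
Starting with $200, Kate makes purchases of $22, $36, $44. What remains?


Add up expenses:
$22 + $36 + $44 = $102
Subtract from budget:
$200 - $102 = $98

$98


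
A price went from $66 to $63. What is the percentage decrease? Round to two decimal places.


Find the absolute change:
|63 - 66| = 3
Divide by original and multiply by 100:
3 / 66 x 100 = 4.5454...% ≈ 4.55%

4.55%


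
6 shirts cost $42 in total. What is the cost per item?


Total cost: $42
Number of items: 6
Unit price: $42 / 6 = $7

$7


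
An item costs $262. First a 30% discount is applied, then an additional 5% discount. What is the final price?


First discount:
30% of $262 = $78.60
Price after first discount:
$262 - $78.60 = $183.40
Second discount:
5% of $183.40 = $9.17
Final price:
$183.40 - $9.17 = $174.23

$174.23


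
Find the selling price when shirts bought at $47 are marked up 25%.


Calculate the markup amount:
25% of $47 = $11.75
Add to cost:
$47 + $11.75 = $58.75

$58.75


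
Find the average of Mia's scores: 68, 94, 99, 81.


Add the scores:
68 + 94 + 99 + 81 = 342
Divide by the number of tests:
342 / 4 = 85.5

85.5


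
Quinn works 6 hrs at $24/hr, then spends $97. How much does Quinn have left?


Calculate earnings:
6 x $24 = $144
Subtract spending:
$144 - $97 = $47

$47


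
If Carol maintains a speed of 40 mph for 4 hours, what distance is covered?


Use the formula: distance = speed x time
Speed = 40 mph, Time = 4 hours
40 x 4 = 160 miles

160 miles


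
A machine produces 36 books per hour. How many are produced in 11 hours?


Production rate: 36 books per hour
Time: 11 hours
Total: 36 x 11 = 396 books

396 books


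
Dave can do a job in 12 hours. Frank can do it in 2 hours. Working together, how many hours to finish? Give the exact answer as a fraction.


Dave's rate: 1/12 of the job per hour
Frank's rate: 1/2 of the job per hour
Combined rate: 1/12 + 1/2 = 7/12 per hour
Time = 1 / (7/12) = 12/7 hours (≈ 1.71 hours)

12/7 hours


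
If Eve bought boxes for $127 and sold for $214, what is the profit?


Selling price = $214
Cost price = $127
Profit = selling price - cost price:
Profit = $214 - $127 = $87

$87


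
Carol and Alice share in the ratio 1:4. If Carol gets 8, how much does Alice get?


Find the multiplier:
8 / 1 = 8
Apply to Alice's share:
4 x 8 = 32

32


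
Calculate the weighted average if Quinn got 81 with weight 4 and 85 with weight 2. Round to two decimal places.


Weighted sum:
4 x 81 + 2 x 85 = 494
Total weight:
4 + 2 = 6
Weighted average:
494 / 6 = 82.3333... ≈ 82.33

82.33


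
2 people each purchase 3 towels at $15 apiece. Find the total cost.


Cost per person:
3 x $15 = $45
Group total:
2 x $45 = $90

$90


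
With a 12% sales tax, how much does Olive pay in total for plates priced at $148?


Calculate the tax:
12% of $148 = $17.76
Add tax to price:
$148 + $17.76 = $165.76

$165.76


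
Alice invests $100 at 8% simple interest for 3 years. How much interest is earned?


Use the formula I = P x R x T / 100
P x R x T = 100 x 8 x 3 = 2400
I = 2400 / 100 = $24

$24


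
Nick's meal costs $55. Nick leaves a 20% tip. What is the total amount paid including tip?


Calculate the tip:
20% of $55 = $11
Add tip to meal cost:
$55 + $11 = $66

$66


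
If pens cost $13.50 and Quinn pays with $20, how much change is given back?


Start with the amount paid:
$20
Subtract the price:
$20 - $13.50 = $6.50

$6.50


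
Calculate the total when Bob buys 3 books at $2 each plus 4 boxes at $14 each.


Cost of books:
3 x $2 = $6
Cost of boxes:
4 x $14 = $56
Add both:
$6 + $56 = $62

$62


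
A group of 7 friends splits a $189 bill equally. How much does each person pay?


Total bill: $189
Number of people: 7
Each pays: $189 / 7 = $27

$27


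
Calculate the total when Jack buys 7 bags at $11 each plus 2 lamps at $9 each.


Cost of bags:
7 x $11 = $77
Cost of lamps:
2 x $9 = $18
Add both:
$77 + $18 = $95

$95


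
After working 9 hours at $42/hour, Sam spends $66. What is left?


Calculate earnings:
9 x $42 = $378
Subtract spending:
$378 - $66 = $312

$312


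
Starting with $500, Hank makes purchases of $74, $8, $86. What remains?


Add up expenses:
$74 + $8 + $86 = $168
Subtract from budget:
$500 - $168 = $332

$332


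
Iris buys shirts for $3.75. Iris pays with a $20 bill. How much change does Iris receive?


Start with the amount paid:
$20
Subtract the price:
$20 - $3.75 = $16.25

$16.25


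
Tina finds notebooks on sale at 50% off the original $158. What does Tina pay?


Calculate the discount amount:
50% of $158 = $79
Subtract from original:
$158 - $79 = $79

$79


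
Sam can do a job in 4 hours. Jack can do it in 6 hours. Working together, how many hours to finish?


Sam's rate: 1/4 of the job per hour
Jack's rate: 1/6 of the job per hour
Combined rate: 1/4 + 1/6 = 5/12 per hour
Time = 1 / (5/12) = 12/5 = 2.4 hours

2.4 hours


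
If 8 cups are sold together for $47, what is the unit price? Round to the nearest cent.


Total cost: $47
Number of items: 8
Unit price: $47 / 8 = $5.875 ≈ $5.88

$5.88


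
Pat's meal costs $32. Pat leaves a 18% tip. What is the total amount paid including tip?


Calculate the tip:
18% of $32 = $5.76
Add tip to meal cost:
$32 + $5.76 = $37.76

$37.76


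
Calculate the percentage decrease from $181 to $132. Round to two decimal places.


Find the absolute change:
|132 - 181| = 49
Divide by original and multiply by 100:
49 / 181 x 100 = 27.0718...% ≈ 27.07%

27.07%


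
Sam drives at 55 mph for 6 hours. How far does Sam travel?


Use the formula: distance = speed x time
Speed = 55 mph, Time = 6 hours
55 x 6 = 330 miles

330 miles


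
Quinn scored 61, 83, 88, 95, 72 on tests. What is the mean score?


Add the scores:
61 + 83 + 88 + 95 + 72 = 399
Divide by the number of tests:
399 / 5 = 79.8

79.8


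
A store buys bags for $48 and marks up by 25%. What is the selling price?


Calculate the markup amount:
25% of $48 = $12
Add to cost:
$48 + $12 = $60

$60


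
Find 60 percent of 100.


Convert percentage to decimal:
60% = 0.6
Multiply:
100 x 0.6 = 60

60


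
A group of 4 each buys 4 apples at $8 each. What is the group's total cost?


Cost per person:
4 x $8 = $32
Group total:
4 x $32 = $128

$128


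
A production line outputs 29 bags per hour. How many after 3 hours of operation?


Production rate: 29 bags per hour
Time: 3 hours
Total: 29 x 3 = 87 bags

87 bags


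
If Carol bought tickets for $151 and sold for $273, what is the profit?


Selling price = $273
Cost price = $151
Profit = selling price - cost price:
Profit = $273 - $151 = $122

$122


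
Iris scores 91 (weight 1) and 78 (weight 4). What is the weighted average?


Weighted sum:
1 x 91 + 4 x 78 = 403
Total weight:
1 + 4 = 5
Weighted average:
403 / 5 = 80.6

80.6


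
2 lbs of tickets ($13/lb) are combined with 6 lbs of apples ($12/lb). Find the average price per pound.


Cost of tickets:
2 x $13 = $26
Cost of apples:
6 x $12 = $72
Total cost: $26 + $72 = $98
Total weight: 8 lbs
Average: $98 / 8 = $12.25/lb

$12.25/lb


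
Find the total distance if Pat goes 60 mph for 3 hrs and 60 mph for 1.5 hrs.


Leg 1 distance:
60 x 3 = 180 miles
Leg 2 distance:
60 x 1.5 = 90 miles
Total distance:
180 + 90 = 270 miles

270 miles


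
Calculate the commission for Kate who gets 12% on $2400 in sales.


Convert rate to decimal:
12% = 0.12
Multiply by sales:
$2400 x 0.12 = $288

$288


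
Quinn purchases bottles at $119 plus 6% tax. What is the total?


Calculate the tax:
6% of $119 = $7.14
Add tax to price:
$119 + $7.14 = $126.14

$126.14


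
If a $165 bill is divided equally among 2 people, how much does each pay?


Total bill: $165
Number of people: 2
Each pays: $165 / 2 = $82.50

$82.50


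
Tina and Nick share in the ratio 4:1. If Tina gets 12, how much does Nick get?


Find the multiplier:
12 / 4 = 3
Apply to Nick's share:
1 x 3 = 3

3


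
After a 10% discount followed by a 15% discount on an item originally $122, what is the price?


First discount:
10% of $122 = $12.20
Price after first discount:
$122 - $12.20 = $109.80
Second discount:
15% of $109.80 = $16.47
Final price:
$109.80 - $16.47 = $93.33

$93.33


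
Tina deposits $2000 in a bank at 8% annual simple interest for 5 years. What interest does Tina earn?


Use the formula I = P x R x T / 100
P x R x T = 2000 x 8 x 5 = 80000
I = 80000 / 100 = $800

$800


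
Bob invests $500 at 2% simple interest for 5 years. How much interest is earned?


Use the formula I = P x R x T / 100
P x R x T = 500 x 2 x 5 = 5000
I = 5000 / 100 = $50

$50


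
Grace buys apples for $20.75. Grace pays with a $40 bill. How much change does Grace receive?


Start with the amount paid:
$40
Subtract the price:
$40 - $20.75 = $19.25

$19.25


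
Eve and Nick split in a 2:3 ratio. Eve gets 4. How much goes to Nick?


Find the multiplier:
4 / 2 = 2
Apply to Nick's share:
3 x 2 = 6

6


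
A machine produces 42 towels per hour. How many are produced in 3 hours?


Production rate: 42 towels per hour
Time: 3 hours
Total: 42 x 3 = 126 towels

126 towels


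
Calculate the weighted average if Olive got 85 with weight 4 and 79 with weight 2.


Weighted sum:
4 x 85 + 2 x 79 = 498
Total weight:
4 + 2 = 6
Weighted average:
498 / 6 = 83

83


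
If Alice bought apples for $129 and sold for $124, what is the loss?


Selling price = $124
Cost price = $129
Loss = cost price - selling price:
Loss = $129 - $124 = $5

$5


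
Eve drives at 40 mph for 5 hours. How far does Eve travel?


Use the formula: distance = speed x time
Speed = 40 mph, Time = 5 hours
40 x 5 = 200 miles

200 miles


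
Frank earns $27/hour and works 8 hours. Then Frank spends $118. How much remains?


Calculate earnings:
8 x $27 = $216
Subtract spending:
$216 - $118 = $98

$98


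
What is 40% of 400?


Convert percentage to decimal:
40% = 0.4
Multiply:
400 x 0.4 = 160

160


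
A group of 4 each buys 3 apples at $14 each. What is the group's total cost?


Cost per person:
3 x $14 = $42
Group total:
4 x $42 = $168

$168


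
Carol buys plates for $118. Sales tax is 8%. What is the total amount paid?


Calculate the tax:
8% of $118 = $9.44
Add tax to price:
$118 + $9.44 = $127.44

$127.44


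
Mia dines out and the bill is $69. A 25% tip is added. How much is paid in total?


Calculate the tip:
25% of $69 = $17.25
Add tip to meal cost:
$69 + $17.25 = $86.25

$86.25


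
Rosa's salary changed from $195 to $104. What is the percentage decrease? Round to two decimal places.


Find the absolute change:
|104 - 195| = 91
Divide by original and multiply by 100:
91 / 195 x 100 = 46.6666...% ≈ 46.67%

46.67%


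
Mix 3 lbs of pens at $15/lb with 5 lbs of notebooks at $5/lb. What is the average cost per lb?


Cost of pens:
3 x $15 = $45
Cost of notebooks:
5 x $5 = $25
Total cost: $45 + $25 = $70
Total weight: 8 lbs
Average: $70 / 8 = $8.75/lb

$8.75/lb


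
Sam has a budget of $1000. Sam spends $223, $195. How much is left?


Add up expenses:
$223 + $195 = $418
Subtract from budget:
$1000 - $418 = $582

$582


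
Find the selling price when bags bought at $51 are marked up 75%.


Calculate the markup amount:
75% of $51 = $38.25
Add to cost:
$51 + $38.25 = $89.25

$89.25


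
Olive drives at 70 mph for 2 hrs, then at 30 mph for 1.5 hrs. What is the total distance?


Leg 1 distance:
70 x 2 = 140 miles
Leg 2 distance:
30 x 1.5 = 45 miles
Total distance:
140 + 45 = 185 miles

185 miles


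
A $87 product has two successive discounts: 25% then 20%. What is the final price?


First discount:
25% of $87 = $21.75
Price after first discount:
$87 - $21.75 = $65.25
Second discount:
20% of $65.25 = $13.05
Final price:
$65.25 - $13.05 = $52.20

$52.20


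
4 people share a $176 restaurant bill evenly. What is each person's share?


Total bill: $176
Number of people: 4
Each pays: $176 / 4 = $44

$44


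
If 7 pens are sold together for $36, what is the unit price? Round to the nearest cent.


Total cost: $36
Number of items: 7
Unit price: $36 / 7 = $5.1428... ≈ $5.14

$5.14


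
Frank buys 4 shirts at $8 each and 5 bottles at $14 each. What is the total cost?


Cost of shirts:
4 x $8 = $32
Cost of bottles:
5 x $14 = $70
Add both:
$32 + $70 = $102

$102


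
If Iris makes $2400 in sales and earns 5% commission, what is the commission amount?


Convert rate to decimal:
5% = 0.05
Multiply by sales:
$2400 x 0.05 = $120

$120


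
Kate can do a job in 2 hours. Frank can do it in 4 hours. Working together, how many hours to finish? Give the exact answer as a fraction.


Kate's rate: 1/2 of the job per hour
Frank's rate: 1/4 of the job per hour
Combined rate: 1/2 + 1/4 = 3/4 per hour
Time = 1 / (3/4) = 4/3 hours (≈ 1.33 hours)

4/3 hours


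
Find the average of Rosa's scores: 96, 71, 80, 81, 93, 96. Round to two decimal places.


Add the scores:
96 + 71 + 80 + 81 + 93 + 96 = 517
Divide by the number of tests:
517 / 6 = 86.1666... ≈ 86.17

86.17


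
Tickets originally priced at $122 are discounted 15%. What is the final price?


Calculate the discount amount:
15% of $122 = $18.30
Subtract from original:
$122 - $18.30 = $103.70

$103.70


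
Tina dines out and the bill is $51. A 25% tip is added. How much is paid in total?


Calculate the tip:
25% of $51 = $12.75
Add tip to meal cost:
$51 + $12.75 = $63.75

$63.75


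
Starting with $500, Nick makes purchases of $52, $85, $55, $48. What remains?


Add up expenses:
$52 + $85 + $55 + $48 = $240
Subtract from budget:
$500 - $240 = $260

$260


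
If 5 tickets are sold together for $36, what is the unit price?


Total cost: $36
Number of items: 5
Unit price: $36 / 5 = $7.20

$7.20


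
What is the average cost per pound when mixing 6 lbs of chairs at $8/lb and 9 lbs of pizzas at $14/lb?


Cost of chairs:
6 x $8 = $48
Cost of pizzas:
9 x $14 = $126
Total cost: $48 + $126 = $174
Total weight: 15 lbs
Average: $174 / 15 = $11.60/lb

$11.60/lb


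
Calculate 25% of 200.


Convert percentage to decimal:
25% = 0.25
Multiply:
200 x 0.25 = 50

50


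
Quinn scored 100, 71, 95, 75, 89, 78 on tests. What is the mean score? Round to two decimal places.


Add the scores:
100 + 71 + 95 + 75 + 89 + 78 = 508
Divide by the number of tests:
508 / 6 = 84.6666... ≈ 84.67

84.67


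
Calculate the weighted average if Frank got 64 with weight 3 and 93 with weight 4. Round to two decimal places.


Weighted sum:
3 x 64 + 4 x 93 = 564
Total weight:
3 + 4 = 7
Weighted average:
564 / 7 = 80.5714... ≈ 80.57

80.57


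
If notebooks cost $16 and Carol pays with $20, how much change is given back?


Start with the amount paid:
$20
Subtract the price:
$20 - $16 = $4

$4


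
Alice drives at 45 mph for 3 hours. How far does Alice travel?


Use the formula: distance = speed x time
Speed = 45 mph, Time = 3 hours
45 x 3 = 135 miles

135 miles


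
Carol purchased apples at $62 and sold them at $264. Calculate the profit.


Selling price = $264
Cost price = $62
Profit = selling price - cost price:
Profit = $264 - $62 = $202

$202


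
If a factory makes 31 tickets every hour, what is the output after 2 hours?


Production rate: 31 tickets per hour
Time: 2 hours
Total: 31 x 2 = 62 tickets

62 tickets


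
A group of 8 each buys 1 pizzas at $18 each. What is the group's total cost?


Cost per person:
1 x $18 = $18
Group total:
8 x $18 = $144

$144


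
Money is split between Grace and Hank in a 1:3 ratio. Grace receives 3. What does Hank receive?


Find the multiplier:
3 / 1 = 3
Apply to Hank's share:
3 x 3 = 9

9


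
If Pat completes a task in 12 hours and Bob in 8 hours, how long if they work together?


Pat's rate: 1/12 of the job per hour
Bob's rate: 1/8 of the job per hour
Combined rate: 1/12 + 1/8 = 5/24 per hour
Time = 1 / (5/24) = 24/5 = 4.8 hours

4.8 hours


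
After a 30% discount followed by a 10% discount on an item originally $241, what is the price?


First discount:
30% of $241 = $72.30
Price after first discount:
$241 - $72.30 = $168.70
Second discount:
10% of $168.70 = $16.87
Final price:
$168.70 - $16.87 = $151.83

$151.83


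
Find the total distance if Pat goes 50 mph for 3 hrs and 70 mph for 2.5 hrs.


Leg 1 distance:
50 x 3 = 150 miles
Leg 2 distance:
70 x 2.5 = 175 miles
Total distance:
150 + 175 = 325 miles

325 miles


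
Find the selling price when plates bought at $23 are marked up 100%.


Calculate the markup amount:
100% of $23 = $23
Add to cost:
$23 + $23 = $46

$46


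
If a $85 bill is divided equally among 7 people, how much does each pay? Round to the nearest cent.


Total bill: $85
Number of people: 7
Each pays: $85 / 7 = $12.1428... ≈ $12.14

$12.14


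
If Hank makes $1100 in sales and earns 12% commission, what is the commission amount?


Convert rate to decimal:
12% = 0.12
Multiply by sales:
$1100 x 0.12 = $132

$132


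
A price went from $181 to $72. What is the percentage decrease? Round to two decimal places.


Find the absolute change:
|72 - 181| = 109
Divide by original and multiply by 100:
109 / 181 x 100 = 60.2209...% ≈ 60.22%

60.22%


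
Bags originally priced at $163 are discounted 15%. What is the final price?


Calculate the discount amount:
15% of $163 = $24.45
Subtract from original:
$163 - $24.45 = $138.55

$138.55


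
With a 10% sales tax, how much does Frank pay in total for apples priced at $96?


Calculate the tax:
10% of $96 = $9.60
Add tax to price:
$96 + $9.60 = $105.60

$105.60


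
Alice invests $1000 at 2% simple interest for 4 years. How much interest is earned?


Use the formula I = P x R x T / 100
P x R x T = 1000 x 2 x 4 = 8000
I = 8000 / 100 = $80

$80


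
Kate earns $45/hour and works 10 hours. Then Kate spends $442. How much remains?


Calculate earnings:
10 x $45 = $450
Subtract spending:
$450 - $442 = $8

$8


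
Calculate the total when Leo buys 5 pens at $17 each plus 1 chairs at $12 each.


Cost of pens:
5 x $17 = $85
Cost of chairs:
1 x $12 = $12
Add both:
$85 + $12 = $97

$97


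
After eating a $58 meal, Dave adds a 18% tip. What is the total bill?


Calculate the tip:
18% of $58 = $10.44
Add tip to meal cost:
$58 + $10.44 = $68.44

$68.44


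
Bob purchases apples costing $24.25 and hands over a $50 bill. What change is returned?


Start with the amount paid:
$50
Subtract the price:
$50 - $24.25 = $25.75

$25.75


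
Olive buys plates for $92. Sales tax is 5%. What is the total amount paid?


Calculate the tax:
5% of $92 = $4.60
Add tax to price:
$92 + $4.60 = $96.60

$96.60


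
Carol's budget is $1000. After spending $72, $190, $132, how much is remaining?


Add up expenses:
$72 + $190 + $132 = $394
Subtract from budget:
$1000 - $394 = $606

$606


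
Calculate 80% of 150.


Convert percentage to decimal:
80% = 0.8
Multiply:
150 x 0.8 = 120

120


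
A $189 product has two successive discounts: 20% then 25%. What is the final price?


First discount:
20% of $189 = $37.80
Price after first discount:
$189 - $37.80 = $151.20
Second discount:
25% of $151.20 = $37.80
Final price:
$151.20 - $37.80 = $113.40

$113.40


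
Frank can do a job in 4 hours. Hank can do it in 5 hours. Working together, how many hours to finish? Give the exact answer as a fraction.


Frank's rate: 1/4 of the job per hour
Hank's rate: 1/5 of the job per hour
Combined rate: 1/4 + 1/5 = 9/20 per hour
Time = 1 / (9/20) = 20/9 hours (≈ 2.22 hours)

20/9 hours


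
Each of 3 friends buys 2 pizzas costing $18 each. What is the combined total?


Cost per person:
2 x $18 = $36
Group total:
3 x $36 = $108

$108


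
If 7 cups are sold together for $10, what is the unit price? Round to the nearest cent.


Total cost: $10
Number of items: 7
Unit price: $10 / 7 = $1.4285... ≈ $1.43

$1.43


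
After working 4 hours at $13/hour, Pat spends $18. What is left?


Calculate earnings:
4 x $13 = $52
Subtract spending:
$52 - $18 = $34

$34


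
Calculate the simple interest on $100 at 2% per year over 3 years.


Use the formula I = P x R x T / 100
P x R x T = 100 x 2 x 3 = 600
I = 600 / 100 = $6

$6


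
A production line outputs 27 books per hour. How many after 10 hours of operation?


Production rate: 27 books per hour
Time: 10 hours
Total: 27 x 10 = 270 books

270 books


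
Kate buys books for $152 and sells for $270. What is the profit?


Selling price = $270
Cost price = $152
Profit = selling price - cost price:
Profit = $270 - $152 = $118

$118


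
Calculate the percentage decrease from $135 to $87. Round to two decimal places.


Find the absolute change:
|87 - 135| = 48
Divide by original and multiply by 100:
48 / 135 x 100 = 35.5555...% ≈ 35.56%

35.56%


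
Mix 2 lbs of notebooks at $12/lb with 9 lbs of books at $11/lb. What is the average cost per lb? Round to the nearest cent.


Cost of notebooks:
2 x $12 = $24
Cost of books:
9 x $11 = $99
Total cost: $24 + $99 = $123
Total weight: 11 lbs
Average: $123 / 11 = $11.1818... ≈ $11.18/lb

$11.18/lb


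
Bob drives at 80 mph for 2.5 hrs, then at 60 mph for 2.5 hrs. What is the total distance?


Leg 1 distance:
80 x 2.5 = 200 miles
Leg 2 distance:
60 x 2.5 = 150 miles
Total distance:
200 + 150 = 350 miles

350 miles


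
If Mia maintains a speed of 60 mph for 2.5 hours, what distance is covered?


Use the formula: distance = speed x time
Speed = 60 mph, Time = 2.5 hours
60 x 2.5 = 150 miles

150 miles


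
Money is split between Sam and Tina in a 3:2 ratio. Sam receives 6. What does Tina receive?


Find the multiplier:
6 / 3 = 2
Apply to Tina's share:
2 x 2 = 4

4


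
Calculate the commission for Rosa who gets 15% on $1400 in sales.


Convert rate to decimal:
15% = 0.15
Multiply by sales:
$1400 x 0.15 = $210

$210


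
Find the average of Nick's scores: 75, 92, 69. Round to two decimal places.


Add the scores:
75 + 92 + 69 = 236
Divide by the number of tests:
236 / 3 = 78.6666... ≈ 78.67

78.67


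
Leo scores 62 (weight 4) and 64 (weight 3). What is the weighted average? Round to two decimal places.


Weighted sum:
4 x 62 + 3 x 64 = 440
Total weight:
4 + 3 = 7
Weighted average:
440 / 7 = 62.8571... ≈ 62.86

62.86


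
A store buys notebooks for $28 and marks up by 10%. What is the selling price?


Calculate the markup amount:
10% of $28 = $2.80
Add to cost:
$28 + $2.80 = $30.80

$30.80


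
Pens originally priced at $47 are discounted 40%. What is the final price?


Calculate the discount amount:
40% of $47 = $18.80
Subtract from original:
$47 - $18.80 = $28.20

$28.20


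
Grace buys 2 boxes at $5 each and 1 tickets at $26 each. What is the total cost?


Cost of boxes:
2 x $5 = $10
Cost of tickets:
1 x $26 = $26
Add both:
$10 + $26 = $36

$36


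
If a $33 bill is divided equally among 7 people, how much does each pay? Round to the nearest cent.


Total bill: $33
Number of people: 7
Each pays: $33 / 7 = $4.7142... ≈ $4.71

$4.71


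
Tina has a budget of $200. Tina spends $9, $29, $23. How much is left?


Add up expenses:
$9 + $29 + $23 = $61
Subtract from budget:
$200 - $61 = $139

$139


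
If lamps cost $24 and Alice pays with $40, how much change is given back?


Start with the amount paid:
$40
Subtract the price:
$40 - $24 = $16

$16


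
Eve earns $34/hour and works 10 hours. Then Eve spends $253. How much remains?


Calculate earnings:
10 x $34 = $340
Subtract spending:
$340 - $253 = $87

$87


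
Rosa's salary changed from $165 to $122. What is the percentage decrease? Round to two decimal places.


Find the absolute change:
|122 - 165| = 43
Divide by original and multiply by 100:
43 / 165 x 100 = 26.0606...% ≈ 26.06%

26.06%


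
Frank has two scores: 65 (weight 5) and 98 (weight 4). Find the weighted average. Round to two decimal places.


Weighted sum:
5 x 65 + 4 x 98 = 717
Total weight:
5 + 4 = 9
Weighted average:
717 / 9 = 79.6666... ≈ 79.67

79.67


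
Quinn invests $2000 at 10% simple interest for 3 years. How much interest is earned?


Use the formula I = P x R x T / 100
P x R x T = 2000 x 10 x 3 = 60000
I = 60000 / 100 = $600

$600


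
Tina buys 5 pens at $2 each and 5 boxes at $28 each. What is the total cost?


Cost of pens:
5 x $2 = $10
Cost of boxes:
5 x $28 = $140
Add both:
$10 + $140 = $150

$150


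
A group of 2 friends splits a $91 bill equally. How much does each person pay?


Total bill: $91
Number of people: 2
Each pays: $91 / 2 = $45.50

$45.50


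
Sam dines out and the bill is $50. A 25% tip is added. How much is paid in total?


Calculate the tip:
25% of $50 = $12.50
Add tip to meal cost:
$50 + $12.50 = $62.50

$62.50


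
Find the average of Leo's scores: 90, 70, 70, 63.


Add the scores:
90 + 70 + 70 + 63 = 293
Divide by the number of tests:
293 / 4 = 73.25

73.25


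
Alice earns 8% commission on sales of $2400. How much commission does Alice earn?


Convert rate to decimal:
8% = 0.08
Multiply by sales:
$2400 x 0.08 = $192

$192


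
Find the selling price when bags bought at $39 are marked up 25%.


Calculate the markup amount:
25% of $39 = $9.75
Add to cost:
$39 + $9.75 = $48.75

$48.75


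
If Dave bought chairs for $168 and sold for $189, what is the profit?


Selling price = $189
Cost price = $168
Profit = selling price - cost price:
Profit = $189 - $168 = $21

$21


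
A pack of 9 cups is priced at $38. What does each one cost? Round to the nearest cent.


Total cost: $38
Number of items: 9
Unit price: $38 / 9 = $4.2222... ≈ $4.22

$4.22


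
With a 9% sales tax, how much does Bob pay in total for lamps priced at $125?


Calculate the tax:
9% of $125 = $11.25
Add tax to price:
$125 + $11.25 = $136.25

$136.25


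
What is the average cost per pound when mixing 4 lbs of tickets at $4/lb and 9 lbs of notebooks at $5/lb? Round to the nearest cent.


Cost of tickets:
4 x $4 = $16
Cost of notebooks:
9 x $5 = $45
Total cost: $16 + $45 = $61
Total weight: 13 lbs
Average: $61 / 13 = $4.6923... ≈ $4.69/lb

$4.69/lb


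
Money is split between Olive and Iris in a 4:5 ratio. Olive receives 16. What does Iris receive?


Find the multiplier:
16 / 4 = 4
Apply to Iris's share:
5 x 4 = 20

20


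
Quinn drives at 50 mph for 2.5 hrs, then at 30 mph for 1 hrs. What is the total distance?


Leg 1 distance:
50 x 2.5 = 125 miles
Leg 2 distance:
30 x 1 = 30 miles
Total distance:
125 + 30 = 155 miles

155 miles


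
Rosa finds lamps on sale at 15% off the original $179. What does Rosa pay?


Calculate the discount amount:
15% of $179 = $26.85
Subtract from original:
$179 - $26.85 = $152.15

$152.15


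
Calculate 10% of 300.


Convert percentage to decimal:
10% = 0.1
Multiply:
300 x 0.1 = 30

30


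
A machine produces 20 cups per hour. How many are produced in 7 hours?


Production rate: 20 cups per hour
Time: 7 hours
Total: 20 x 7 = 140 cups

140 cups


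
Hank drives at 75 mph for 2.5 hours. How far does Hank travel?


Use the formula: distance = speed x time
Speed = 75 mph, Time = 2.5 hours
75 x 2.5 = 187.5 miles

187.5 miles


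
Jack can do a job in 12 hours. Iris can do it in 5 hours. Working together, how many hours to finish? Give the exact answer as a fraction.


Jack's rate: 1/12 of the job per hour
Iris's rate: 1/5 of the job per hour
Combined rate: 1/12 + 1/5 = 17/60 per hour
Time = 1 / (17/60) = 60/17 hours (≈ 3.53 hours)

60/17 hours


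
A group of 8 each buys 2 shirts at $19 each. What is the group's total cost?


Cost per person:
2 x $19 = $38
Group total:
8 x $38 = $304

$304


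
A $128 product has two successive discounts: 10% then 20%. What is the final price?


First discount:
10% of $128 = $12.80
Price after first discount:
$128 - $12.80 = $115.20
Second discount:
20% of $115.20 = $23.04
Final price:
$115.20 - $23.04 = $92.16

$92.16


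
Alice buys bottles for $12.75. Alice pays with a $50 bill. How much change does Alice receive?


Start with the amount paid:
$50
Subtract the price:
$50 - $12.75 = $37.25

$37.25


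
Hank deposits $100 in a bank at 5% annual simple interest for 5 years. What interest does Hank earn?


Use the formula I = P x R x T / 100
P x R x T = 100 x 5 x 5 = 2500
I = 2500 / 100 = $25

$25


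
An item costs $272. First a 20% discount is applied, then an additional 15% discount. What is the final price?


First discount:
20% of $272 = $54.40
Price after first discount:
$272 - $54.40 = $217.60
Second discount:
15% of $217.60 = $32.64
Final price:
$217.60 - $32.64 = $184.96

$184.96


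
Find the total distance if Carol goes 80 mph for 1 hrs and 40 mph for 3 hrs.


Leg 1 distance:
80 x 1 = 80 miles
Leg 2 distance:
40 x 3 = 120 miles
Total distance:
80 + 120 = 200 miles

200 miles


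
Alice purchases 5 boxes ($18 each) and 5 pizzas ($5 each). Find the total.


Cost of boxes:
5 x $18 = $90
Cost of pizzas:
5 x $5 = $25
Add both:
$90 + $25 = $115

$115


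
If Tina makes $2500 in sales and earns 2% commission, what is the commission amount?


Convert rate to decimal:
2% = 0.02
Multiply by sales:
$2500 x 0.02 = $50

$50


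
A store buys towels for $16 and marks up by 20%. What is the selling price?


Calculate the markup amount:
20% of $16 = $3.20
Add to cost:
$16 + $3.20 = $19.20

$19.20


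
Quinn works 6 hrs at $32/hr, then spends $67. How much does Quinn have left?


Calculate earnings:
6 x $32 = $192
Subtract spending:
$192 - $67 = $125

$125


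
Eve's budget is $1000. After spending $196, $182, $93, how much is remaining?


Add up expenses:
$196 + $182 + $93 = $471
Subtract from budget:
$1000 - $471 = $529

$529


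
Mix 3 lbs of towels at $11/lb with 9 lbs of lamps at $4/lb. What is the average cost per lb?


Cost of towels:
3 x $11 = $33
Cost of lamps:
9 x $4 = $36
Total cost: $33 + $36 = $69
Total weight: 12 lbs
Average: $69 / 12 = $5.75/lb

$5.75/lb
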